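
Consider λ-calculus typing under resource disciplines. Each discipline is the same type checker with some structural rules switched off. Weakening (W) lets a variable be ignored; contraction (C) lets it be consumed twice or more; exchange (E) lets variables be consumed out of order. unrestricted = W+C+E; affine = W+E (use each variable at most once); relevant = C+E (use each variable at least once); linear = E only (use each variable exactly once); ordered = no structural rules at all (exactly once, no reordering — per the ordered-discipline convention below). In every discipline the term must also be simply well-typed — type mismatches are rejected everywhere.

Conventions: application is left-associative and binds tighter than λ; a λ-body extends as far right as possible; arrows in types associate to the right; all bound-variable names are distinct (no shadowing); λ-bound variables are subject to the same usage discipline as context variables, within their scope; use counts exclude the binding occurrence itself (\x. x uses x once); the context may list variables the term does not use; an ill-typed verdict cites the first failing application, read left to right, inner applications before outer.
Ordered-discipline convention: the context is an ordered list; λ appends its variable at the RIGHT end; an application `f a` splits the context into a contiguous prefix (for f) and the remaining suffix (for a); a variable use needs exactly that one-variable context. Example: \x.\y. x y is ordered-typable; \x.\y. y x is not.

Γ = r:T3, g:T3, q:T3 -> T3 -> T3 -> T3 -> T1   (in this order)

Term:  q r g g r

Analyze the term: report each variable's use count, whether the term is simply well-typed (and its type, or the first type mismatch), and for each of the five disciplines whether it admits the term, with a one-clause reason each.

use counts: r: 2×; g: 2×; q: 1×
order of uses: q, r, g, g, r
typing: the term checks, with type T1
ordered: ✗, r ×2, g ×2 used more than once (contraction)
linear: ✗, r ×2, g ×2 used more than once (contraction)
affine: ✗, r ×2, g ×2 used more than once (contraction)
relevant: ✓, r, g, q: all used, weakening unneeded
unrestricted: ✓, type-checks (T1) and nothing is barred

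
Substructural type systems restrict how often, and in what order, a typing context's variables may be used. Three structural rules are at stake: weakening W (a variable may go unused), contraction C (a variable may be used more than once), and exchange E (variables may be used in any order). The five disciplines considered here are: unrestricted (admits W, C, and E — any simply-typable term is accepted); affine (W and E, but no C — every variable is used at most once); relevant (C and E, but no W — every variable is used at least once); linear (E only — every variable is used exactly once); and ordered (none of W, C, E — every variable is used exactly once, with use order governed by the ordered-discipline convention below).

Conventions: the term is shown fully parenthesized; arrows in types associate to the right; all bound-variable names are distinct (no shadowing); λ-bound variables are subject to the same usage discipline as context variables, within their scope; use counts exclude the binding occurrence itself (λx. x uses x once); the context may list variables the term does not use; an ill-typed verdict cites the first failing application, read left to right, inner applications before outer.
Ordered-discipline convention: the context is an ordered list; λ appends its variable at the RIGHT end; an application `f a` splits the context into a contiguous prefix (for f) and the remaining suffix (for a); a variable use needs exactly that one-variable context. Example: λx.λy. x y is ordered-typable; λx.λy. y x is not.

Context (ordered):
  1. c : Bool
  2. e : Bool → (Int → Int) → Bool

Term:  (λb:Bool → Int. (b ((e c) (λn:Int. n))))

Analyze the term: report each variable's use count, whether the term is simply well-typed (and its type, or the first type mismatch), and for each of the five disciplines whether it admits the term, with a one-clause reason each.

counts: c ×1; e ×1; b (bound) ×1; n (bound) ×1
left-to-right use order: b, e, c, n
typing: ✓ — (Bool → Int) → Int
ordered: ✗, no ordered split (uses run b, e, c, n)
linear: ✓, each of c, e, b, n used exactly once
affine: ✓, c, e, b, n: no repeats, contraction unneeded
relevant: ✓, at least one use each (c, e, b, n)
unrestricted: ✓, typability at (Bool → Int) → Int is all that's needed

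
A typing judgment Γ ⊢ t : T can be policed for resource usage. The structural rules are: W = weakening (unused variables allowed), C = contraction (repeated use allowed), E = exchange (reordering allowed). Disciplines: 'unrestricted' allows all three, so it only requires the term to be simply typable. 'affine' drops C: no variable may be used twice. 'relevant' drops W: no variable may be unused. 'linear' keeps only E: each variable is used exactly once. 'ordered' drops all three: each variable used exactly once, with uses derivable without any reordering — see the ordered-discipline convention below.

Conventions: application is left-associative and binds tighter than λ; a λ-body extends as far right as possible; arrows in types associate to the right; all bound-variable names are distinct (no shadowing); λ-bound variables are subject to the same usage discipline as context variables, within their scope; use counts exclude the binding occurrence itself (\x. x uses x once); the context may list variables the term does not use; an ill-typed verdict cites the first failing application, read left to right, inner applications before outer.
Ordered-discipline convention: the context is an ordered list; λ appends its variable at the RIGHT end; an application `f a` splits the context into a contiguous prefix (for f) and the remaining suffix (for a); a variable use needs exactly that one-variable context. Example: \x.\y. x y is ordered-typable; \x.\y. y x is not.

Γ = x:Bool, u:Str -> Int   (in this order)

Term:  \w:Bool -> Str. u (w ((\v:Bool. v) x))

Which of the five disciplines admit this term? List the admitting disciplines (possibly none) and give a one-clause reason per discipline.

admitting disciplines: linear, affine, relevant, unrestricted
counts: x=1, u=1, w [bound]=1, v [bound]=1
order of uses: u, w, v, x
typing: ✓ — (Bool -> Str) -> Int
ordered: ✗ — no ordered split (uses run u, w, v, x)
linear: ✓ — single use per variable (x, u, w, v)
affine: ✓ — none of x, u, w, v used more than once
relevant: ✓ — x, u, w, v: all used, weakening unneeded
unrestricted: ✓ — type-checks ((Bool -> Str) -> Int) and nothing is barred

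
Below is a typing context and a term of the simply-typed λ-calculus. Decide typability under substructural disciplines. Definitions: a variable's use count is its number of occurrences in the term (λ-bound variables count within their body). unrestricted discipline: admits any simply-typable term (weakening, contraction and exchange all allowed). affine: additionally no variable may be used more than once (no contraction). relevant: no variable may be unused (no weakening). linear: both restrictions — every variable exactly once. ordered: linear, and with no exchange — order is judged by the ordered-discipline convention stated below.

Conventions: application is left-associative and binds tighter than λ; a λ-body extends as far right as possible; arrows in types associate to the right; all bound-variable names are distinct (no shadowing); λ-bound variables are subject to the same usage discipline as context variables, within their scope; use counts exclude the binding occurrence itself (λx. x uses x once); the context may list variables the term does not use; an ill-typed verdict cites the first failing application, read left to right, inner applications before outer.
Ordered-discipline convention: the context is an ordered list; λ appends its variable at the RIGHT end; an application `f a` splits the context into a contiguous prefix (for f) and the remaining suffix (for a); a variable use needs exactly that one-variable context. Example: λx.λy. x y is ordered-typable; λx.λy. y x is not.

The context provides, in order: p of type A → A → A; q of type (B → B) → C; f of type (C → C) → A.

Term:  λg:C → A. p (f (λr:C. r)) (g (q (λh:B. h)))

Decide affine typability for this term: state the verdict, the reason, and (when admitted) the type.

yes — p, q, f, g, r, h: no repeats, contraction unneeded; term : (C → A) → A
counts: p: 1, q: 1, f: 1, g [bound]: 1, r [bound]: 1, h [bound]: 1
use order (left to right): p, f, r, g, q, h
typing: ✓ — (C → A) → A
across the five disciplines: ordered ✗, linear ✓, affine ✓, relevant ✓, unrestricted ✓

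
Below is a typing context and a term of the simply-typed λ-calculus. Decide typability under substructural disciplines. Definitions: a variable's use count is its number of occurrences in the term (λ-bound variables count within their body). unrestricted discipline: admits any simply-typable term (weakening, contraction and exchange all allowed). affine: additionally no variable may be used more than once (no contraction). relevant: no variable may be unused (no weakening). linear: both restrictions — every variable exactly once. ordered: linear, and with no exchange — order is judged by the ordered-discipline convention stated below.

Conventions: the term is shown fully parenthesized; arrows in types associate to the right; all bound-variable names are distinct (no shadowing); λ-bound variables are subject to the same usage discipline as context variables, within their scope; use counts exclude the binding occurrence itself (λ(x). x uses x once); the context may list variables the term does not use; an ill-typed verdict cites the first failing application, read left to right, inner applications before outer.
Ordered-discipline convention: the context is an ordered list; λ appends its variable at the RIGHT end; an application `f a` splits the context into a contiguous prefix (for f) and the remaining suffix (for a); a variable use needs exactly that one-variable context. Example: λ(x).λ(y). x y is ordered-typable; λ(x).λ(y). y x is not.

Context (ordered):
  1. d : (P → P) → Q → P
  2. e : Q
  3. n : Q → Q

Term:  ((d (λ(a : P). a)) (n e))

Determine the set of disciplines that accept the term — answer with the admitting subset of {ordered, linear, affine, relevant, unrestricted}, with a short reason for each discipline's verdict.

admitted in: linear, affine, relevant, unrestricted
counts: d ×1, e ×1, n ×1, a (bound) ×1
use order (left to right): d, a, n, e
typing: well-typed at P
ordered ✗ (no contiguous prefix/suffix split fits d, a, n, e)
linear ✓ (single use per variable (d, e, n, a))
affine ✓ (at most one use each (d, e, n, a))
relevant ✓ (every one of d, e, n, a appears)
unrestricted ✓ (type-checks (P) and nothing is barred)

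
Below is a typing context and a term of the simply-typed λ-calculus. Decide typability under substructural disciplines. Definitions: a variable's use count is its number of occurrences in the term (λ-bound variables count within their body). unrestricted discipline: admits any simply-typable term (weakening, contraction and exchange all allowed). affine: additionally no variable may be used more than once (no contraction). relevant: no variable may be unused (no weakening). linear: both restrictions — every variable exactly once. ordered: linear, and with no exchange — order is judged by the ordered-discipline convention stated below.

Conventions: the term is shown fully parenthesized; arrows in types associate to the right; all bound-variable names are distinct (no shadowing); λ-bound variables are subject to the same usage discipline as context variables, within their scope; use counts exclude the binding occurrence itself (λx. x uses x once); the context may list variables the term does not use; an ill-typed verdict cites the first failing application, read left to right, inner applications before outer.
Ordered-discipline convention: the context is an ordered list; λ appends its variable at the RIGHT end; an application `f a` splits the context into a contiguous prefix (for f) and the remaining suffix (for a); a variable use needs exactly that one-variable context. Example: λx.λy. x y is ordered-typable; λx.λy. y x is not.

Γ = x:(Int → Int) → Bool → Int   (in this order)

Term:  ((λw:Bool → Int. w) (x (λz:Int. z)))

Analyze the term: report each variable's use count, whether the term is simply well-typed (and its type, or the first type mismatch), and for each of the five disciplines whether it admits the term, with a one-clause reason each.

counts: x=1, w (λ-bound)=1, z (λ-bound)=1
left-to-right use order: w, x, z
typing: well-typed at Bool → Int
ordered ✓ (x, w, z once each; derivable with no W/C/E)
linear ✓ (exactly-once usage across x, w, z)
affine ✓ (at most one use each (x, w, z))
relevant ✓ (at least one use each (x, w, z))
unrestricted ✓ (simply typable at Bool → Int; W, C, E all held)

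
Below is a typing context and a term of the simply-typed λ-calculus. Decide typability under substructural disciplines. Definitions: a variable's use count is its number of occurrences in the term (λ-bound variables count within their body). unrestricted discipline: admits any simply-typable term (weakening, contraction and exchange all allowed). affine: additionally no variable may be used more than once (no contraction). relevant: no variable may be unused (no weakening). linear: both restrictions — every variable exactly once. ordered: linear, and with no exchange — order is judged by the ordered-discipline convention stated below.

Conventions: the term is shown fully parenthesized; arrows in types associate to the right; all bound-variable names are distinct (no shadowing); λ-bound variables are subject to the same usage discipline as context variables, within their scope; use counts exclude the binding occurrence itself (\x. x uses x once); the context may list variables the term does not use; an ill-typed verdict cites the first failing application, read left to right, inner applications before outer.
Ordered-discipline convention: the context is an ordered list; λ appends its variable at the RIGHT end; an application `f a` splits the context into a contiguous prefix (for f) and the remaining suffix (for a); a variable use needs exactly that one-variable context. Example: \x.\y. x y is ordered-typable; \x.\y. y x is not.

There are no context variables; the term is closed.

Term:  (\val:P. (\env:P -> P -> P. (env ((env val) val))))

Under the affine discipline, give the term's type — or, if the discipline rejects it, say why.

not well-typed under affine — repeated use of val ×2, env ×2
usage: val (bound) ×2, env (bound) ×2
uses in reading order: env, env, val, val
typing: well-typed — term : P -> (P -> P -> P) -> P -> P
summary: ordered ✗ · linear ✗ · affine ✗ · relevant ✓ · unrestricted ✓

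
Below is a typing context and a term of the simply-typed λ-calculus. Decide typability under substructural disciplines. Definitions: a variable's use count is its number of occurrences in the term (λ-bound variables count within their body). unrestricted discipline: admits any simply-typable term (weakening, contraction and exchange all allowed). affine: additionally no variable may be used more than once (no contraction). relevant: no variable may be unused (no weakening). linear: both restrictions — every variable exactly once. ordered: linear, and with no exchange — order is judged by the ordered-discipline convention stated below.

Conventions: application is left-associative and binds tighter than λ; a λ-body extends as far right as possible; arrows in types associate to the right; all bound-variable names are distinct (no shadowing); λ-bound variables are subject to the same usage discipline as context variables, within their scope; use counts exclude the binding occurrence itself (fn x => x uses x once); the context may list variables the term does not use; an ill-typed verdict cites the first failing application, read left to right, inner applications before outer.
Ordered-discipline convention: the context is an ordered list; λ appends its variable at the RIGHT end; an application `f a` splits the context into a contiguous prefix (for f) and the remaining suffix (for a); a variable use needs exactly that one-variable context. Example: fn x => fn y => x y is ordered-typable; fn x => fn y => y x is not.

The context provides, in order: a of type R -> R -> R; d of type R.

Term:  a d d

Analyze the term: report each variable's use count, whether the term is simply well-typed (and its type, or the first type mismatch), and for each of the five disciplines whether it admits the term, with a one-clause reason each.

usage: a: 1×, d: 2×
use order (left to right): a, d, d
typing: well-typed — term : R
ordered ✗ (d ×2 used more than once (contraction))
linear ✗ (d ×2 used more than once (contraction))
affine ✗ (d ×2 used more than once (contraction))
relevant ✓ (a, d: all used, weakening unneeded)
unrestricted ✓ (well-typed at R; no restrictions here)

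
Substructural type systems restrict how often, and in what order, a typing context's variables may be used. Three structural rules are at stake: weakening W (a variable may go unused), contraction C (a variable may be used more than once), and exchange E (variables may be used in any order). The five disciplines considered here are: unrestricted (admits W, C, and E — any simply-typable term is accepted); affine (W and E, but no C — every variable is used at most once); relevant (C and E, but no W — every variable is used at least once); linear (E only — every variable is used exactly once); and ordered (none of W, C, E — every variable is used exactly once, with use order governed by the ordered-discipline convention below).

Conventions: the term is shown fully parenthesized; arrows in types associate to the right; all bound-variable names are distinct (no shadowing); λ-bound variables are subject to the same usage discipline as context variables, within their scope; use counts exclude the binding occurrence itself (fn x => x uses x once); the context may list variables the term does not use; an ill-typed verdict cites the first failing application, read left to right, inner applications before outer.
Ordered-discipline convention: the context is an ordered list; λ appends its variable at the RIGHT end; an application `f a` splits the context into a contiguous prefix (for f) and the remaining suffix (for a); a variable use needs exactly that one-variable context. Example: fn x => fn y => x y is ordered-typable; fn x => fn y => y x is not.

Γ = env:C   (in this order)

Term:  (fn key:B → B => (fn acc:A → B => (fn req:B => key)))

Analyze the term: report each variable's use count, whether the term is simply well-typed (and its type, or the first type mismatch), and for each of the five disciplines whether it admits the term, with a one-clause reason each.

usage: env: 0, key (bound): 1, acc (bound): 0, req (bound): 0
use order (left to right): key
typing: well-typed — term : (B → B) → (A → B) → B → B → B
ordered ✗ (env, acc, req never used (weakening))
linear ✗ (env, acc, req never used (weakening))
affine ✓ (at most one use each (env, key, acc, req))
relevant ✗ (env, acc, req never used (weakening))
unrestricted ✓ (simply typable at (B → B) → (A → B) → B → B → B; W, C, E all held)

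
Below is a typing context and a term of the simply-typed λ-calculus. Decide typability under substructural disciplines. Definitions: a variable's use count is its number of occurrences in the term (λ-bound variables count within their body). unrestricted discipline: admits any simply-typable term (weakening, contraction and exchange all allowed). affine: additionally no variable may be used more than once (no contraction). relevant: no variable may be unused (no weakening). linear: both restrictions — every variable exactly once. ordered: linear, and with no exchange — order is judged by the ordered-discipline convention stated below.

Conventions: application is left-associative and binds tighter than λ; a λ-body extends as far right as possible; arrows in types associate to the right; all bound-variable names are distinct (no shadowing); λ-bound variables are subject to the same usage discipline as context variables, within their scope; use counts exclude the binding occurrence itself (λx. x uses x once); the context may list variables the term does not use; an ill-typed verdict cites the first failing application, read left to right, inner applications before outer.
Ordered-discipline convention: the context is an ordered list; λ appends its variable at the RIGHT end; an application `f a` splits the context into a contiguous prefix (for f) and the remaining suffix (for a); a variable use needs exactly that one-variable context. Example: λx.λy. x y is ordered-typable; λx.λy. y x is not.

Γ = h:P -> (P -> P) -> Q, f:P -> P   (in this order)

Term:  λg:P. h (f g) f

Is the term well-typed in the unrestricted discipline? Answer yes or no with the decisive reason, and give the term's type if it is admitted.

yes — well-typed at P -> Q; no restrictions here; term : P -> Q
usage: h=1; f=2; g (λ-bound)=1
use order (left to right): h, f, g, f
typing: well-typed — term : P -> Q
all disciplines: ordered ✗ · linear ✗ · affine ✗ · relevant ✓ · unrestricted ✓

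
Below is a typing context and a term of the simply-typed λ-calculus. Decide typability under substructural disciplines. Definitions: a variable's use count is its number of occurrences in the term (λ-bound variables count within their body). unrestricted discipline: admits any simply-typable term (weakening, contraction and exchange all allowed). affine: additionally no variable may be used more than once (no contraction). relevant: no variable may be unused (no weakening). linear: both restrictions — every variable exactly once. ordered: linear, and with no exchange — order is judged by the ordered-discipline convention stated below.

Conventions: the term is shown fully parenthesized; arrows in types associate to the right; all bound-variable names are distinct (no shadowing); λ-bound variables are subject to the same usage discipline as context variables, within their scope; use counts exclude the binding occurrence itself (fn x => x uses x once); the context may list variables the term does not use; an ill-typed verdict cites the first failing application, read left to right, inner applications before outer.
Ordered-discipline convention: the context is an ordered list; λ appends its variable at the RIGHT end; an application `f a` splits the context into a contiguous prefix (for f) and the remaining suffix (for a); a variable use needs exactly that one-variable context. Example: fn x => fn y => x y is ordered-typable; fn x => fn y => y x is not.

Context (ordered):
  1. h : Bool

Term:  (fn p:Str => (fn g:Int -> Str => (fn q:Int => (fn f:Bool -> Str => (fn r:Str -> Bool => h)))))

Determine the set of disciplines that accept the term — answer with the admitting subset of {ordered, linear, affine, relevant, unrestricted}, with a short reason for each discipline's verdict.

accepted by: affine, unrestricted
usage: h: 1×; p (bound): 0×; g (bound): 0×; q (bound): 0×; f (bound): 0×; r (bound): 0×
left-to-right use order: h
typing: well-typed — term : Str -> (Int -> Str) -> Int -> (Bool -> Str) -> (Str -> Bool) -> Bool
ordered: ✗ — unused: p, g, q, f, r — weakening required
linear: ✗ — unused: p, g, q, f, r — weakening required
affine: ✓ — at most one use each (h, p, g, q, f, r)
relevant: ✗ — unused: p, g, q, f, r — weakening required
unrestricted: ✓ — simply typable at Str -> (Int -> Str) -> Int -> (Bool -> Str) -> (Str -> Bool) -> Bool; W, C, E all held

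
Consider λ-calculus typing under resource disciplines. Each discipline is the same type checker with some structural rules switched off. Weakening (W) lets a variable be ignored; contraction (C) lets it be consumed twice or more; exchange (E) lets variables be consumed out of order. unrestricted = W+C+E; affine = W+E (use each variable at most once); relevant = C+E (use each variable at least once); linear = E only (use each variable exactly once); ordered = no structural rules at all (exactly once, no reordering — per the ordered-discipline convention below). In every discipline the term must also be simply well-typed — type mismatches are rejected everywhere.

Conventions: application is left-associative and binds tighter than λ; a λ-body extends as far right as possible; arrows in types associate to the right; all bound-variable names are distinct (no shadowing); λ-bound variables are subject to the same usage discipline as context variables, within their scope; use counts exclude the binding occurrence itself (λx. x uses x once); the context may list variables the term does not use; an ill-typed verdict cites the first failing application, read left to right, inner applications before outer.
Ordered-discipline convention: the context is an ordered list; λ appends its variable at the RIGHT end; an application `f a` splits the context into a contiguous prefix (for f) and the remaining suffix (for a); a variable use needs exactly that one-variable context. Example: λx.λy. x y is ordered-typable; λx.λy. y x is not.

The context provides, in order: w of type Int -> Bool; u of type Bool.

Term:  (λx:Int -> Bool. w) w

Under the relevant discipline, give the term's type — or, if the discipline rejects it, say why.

not well-typed under relevant — u, x never used (weakening)
variable uses: w: 2; u: 0; x (bound): 0
uses in reading order: w, w
typing: well-typed at Int -> Bool
all disciplines: ordered ✗ | linear ✗ | affine ✗ | relevant ✗ | unrestricted ✓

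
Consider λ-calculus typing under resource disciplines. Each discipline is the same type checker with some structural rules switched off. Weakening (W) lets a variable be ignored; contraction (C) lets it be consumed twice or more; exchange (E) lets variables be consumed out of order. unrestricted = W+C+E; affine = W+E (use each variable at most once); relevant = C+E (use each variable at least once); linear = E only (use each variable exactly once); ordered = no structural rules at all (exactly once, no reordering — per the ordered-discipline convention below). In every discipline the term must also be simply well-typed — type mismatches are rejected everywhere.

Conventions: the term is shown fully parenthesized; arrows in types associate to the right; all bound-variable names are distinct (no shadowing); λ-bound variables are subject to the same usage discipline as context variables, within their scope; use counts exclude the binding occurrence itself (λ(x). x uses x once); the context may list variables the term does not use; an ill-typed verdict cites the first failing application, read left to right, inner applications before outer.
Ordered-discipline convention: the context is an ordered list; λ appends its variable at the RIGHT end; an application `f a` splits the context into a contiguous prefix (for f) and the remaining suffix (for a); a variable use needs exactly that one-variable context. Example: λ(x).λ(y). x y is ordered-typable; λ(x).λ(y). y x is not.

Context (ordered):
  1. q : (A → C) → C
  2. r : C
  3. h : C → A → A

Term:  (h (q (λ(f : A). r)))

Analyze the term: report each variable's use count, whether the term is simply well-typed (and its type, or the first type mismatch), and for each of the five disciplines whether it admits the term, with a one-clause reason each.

use counts: q=1, r=1, h=1, f (bound)=0
order of uses: h, q, r
typing: well-typed at A → A
ordered ✗ (f left unused)
linear ✗ (f left unused)
affine ✓ (at most one use each (q, r, h, f))
relevant ✗ (f left unused)
unrestricted ✓ (type-checks (A → A) and nothing is barred)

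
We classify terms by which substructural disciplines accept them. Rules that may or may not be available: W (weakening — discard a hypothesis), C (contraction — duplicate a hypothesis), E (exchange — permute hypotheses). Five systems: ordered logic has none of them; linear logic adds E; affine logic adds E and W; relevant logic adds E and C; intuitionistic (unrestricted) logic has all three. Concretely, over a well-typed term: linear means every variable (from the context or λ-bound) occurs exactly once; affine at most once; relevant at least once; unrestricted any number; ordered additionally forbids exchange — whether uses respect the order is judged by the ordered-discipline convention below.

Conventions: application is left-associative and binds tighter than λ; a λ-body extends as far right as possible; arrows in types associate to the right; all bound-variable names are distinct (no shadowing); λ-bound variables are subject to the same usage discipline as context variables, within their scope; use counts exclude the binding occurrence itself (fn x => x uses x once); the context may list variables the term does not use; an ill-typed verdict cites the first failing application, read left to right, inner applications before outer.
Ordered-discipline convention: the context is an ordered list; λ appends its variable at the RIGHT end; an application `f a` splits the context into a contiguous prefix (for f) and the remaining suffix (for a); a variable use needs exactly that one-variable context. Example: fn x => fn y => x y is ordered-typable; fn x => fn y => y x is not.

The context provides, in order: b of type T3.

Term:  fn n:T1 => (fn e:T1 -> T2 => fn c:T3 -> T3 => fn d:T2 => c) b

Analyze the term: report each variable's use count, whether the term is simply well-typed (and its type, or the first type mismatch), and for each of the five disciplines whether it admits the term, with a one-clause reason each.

use counts: b ×1; n (bound) ×0; e (bound) ×0; c (bound) ×1; d (bound) ×0
use order (left to right): c, b
typing: ill-typed: a function awaiting T1 -> T2 gets T3
ordered: ✗, not simply typable
linear: ✗, fails simple typing
affine: ✗, a type mismatch blocks all five
relevant: ✗, the type mismatch rejects it
unrestricted: ✗, not simply typable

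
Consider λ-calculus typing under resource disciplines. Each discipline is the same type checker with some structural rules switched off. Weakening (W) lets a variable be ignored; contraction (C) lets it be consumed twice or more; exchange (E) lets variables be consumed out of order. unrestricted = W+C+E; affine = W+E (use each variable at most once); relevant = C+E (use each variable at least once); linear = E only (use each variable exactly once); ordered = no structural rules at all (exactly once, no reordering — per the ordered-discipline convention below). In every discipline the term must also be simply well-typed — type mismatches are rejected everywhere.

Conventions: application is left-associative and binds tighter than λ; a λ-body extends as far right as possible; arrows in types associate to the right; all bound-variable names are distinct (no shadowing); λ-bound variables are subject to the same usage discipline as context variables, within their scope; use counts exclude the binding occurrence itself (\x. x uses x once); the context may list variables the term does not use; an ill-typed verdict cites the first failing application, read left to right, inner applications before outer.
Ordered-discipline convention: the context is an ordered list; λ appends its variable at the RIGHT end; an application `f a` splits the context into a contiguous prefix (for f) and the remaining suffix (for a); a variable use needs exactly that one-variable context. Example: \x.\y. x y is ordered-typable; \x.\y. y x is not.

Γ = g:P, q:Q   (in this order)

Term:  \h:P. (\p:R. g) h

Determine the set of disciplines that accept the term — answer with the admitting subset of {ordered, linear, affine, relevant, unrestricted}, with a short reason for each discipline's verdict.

admitting disciplines: none
variable uses: g: 1×, q: 0×, h (λ-bound): 1×, p (λ-bound): 0×
left-to-right use order: g, h
typing: ill-typed: an application expects R but receives P
ordered: ✗, not simply typable
linear: ✗, fails simple typing
affine: ✗, a type mismatch blocks all five
relevant: ✗, the type mismatch rejects it
unrestricted: ✗, not simply typable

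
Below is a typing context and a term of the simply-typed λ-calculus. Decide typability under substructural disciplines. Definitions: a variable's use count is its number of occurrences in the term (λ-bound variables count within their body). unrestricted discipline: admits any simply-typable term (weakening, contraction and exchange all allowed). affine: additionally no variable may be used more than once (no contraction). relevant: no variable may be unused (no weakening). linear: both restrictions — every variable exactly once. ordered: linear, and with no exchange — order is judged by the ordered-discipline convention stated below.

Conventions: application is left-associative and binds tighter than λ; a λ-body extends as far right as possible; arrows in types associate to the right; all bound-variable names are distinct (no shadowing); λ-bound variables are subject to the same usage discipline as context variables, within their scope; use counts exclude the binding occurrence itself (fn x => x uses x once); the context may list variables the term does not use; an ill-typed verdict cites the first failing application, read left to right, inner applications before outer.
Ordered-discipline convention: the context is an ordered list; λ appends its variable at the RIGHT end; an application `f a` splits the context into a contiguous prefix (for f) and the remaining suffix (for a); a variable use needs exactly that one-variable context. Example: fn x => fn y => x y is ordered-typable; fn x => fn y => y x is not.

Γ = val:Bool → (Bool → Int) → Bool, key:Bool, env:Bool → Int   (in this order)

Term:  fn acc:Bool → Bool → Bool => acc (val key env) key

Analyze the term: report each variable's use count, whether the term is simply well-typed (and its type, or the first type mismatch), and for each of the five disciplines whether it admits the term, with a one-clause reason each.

counts: val: 1, key: 2, env: 1, acc (bound): 1
order of uses: acc, val, key, env, key
typing: the term checks, with type (Bool → Bool → Bool) → Bool
ordered: ✗, uses contraction: key ×2
linear: ✗, uses contraction: key ×2
affine: ✗, uses contraction: key ×2
relevant: ✓, at least one use each (val, key, env, acc)
unrestricted: ✓, well-typed at (Bool → Bool → Bool) → Bool; no restrictions here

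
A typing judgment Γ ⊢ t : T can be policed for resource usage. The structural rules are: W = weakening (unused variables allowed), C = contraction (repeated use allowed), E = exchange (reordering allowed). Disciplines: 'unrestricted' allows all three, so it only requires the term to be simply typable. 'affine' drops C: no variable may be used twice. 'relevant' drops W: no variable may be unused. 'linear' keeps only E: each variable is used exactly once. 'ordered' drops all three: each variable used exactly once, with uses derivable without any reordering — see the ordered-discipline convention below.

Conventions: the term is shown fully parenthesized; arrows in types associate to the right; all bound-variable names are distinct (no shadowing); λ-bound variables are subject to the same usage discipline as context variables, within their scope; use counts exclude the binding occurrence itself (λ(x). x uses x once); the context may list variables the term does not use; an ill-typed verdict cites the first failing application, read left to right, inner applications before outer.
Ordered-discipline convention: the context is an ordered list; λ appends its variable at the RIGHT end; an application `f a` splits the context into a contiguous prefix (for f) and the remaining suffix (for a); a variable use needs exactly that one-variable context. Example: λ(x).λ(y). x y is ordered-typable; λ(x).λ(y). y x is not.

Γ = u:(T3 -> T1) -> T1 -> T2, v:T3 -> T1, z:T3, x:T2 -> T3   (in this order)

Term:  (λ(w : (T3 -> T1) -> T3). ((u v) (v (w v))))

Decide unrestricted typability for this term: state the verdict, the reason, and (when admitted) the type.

yes — simply typable at ((T3 -> T1) -> T3) -> T2; W, C, E all held; term : ((T3 -> T1) -> T3) -> T2
use counts: u: 1; v: 3; z: 0; x: 0; w (λ-bound): 1
order of uses: u, v, v, w, v
typing: well-typed at ((T3 -> T1) -> T3) -> T2
across the five disciplines: ordered ✗, linear ✗, affine ✗, relevant ✗, unrestricted ✓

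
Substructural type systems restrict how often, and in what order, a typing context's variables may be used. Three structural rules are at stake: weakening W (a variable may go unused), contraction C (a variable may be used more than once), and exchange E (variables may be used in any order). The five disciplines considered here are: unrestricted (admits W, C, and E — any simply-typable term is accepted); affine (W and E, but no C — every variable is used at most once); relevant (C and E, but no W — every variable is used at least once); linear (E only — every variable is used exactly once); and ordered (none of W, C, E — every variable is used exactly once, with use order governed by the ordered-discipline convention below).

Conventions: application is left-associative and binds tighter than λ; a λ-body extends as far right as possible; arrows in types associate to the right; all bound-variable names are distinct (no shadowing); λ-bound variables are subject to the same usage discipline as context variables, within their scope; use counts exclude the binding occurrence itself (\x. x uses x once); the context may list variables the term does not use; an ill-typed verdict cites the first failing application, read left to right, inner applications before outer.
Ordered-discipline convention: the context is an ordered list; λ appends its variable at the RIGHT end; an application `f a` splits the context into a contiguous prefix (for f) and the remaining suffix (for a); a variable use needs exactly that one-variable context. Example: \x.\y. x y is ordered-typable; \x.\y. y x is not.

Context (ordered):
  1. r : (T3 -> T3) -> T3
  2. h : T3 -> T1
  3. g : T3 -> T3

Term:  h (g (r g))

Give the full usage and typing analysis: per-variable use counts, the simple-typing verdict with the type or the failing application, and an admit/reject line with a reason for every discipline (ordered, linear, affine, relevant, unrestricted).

use counts: r: 1×, h: 1×, g: 2×
left-to-right use order: h, g, r, g
typing: well-typed at T1
ordered: ✗, uses contraction: g ×2
linear: ✗, uses contraction: g ×2
affine: ✗, uses contraction: g ×2
relevant: ✓, r, h, g: all used, weakening unneeded
unrestricted: ✓, typability at T1 is all that's needed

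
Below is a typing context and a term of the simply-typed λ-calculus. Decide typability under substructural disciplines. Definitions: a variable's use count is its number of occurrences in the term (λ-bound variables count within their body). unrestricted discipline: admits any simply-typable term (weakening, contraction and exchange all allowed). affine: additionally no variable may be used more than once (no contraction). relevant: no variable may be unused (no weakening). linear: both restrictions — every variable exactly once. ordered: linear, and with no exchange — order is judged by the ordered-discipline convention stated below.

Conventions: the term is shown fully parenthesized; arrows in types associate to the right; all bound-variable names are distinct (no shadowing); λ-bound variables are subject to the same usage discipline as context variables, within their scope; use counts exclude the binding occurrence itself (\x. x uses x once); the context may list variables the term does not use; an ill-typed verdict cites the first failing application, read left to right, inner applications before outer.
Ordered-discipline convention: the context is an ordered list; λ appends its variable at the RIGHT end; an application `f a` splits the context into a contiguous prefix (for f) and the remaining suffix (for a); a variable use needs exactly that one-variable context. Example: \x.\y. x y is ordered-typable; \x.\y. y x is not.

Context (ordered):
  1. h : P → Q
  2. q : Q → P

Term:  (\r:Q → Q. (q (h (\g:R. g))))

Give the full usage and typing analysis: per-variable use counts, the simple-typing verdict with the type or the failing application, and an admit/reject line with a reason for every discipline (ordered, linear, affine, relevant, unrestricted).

variable uses: h ×1, q ×1, r [bound] ×0, g [bound] ×1
order of uses: q, h, g
typing: ill-typed: an argument R → R mismatches the expected P
ordered: ✗ — a type mismatch blocks all five
linear: ✗ — the type mismatch rejects it
affine: ✗ — not simply typable
relevant: ✗ — fails simple typing
unrestricted: ✗ — a type mismatch blocks all five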